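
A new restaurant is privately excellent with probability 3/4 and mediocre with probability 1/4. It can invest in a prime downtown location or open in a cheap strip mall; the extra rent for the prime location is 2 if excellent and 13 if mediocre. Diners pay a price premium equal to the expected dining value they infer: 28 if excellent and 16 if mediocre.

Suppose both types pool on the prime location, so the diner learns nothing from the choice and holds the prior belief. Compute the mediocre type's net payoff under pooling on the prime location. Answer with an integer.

12

Pooled price premium = 3/4·28 + 1/4·16 = 25.
mediocre pays cost 13 for the prime location, so net payoff = 25 − 13 = 12.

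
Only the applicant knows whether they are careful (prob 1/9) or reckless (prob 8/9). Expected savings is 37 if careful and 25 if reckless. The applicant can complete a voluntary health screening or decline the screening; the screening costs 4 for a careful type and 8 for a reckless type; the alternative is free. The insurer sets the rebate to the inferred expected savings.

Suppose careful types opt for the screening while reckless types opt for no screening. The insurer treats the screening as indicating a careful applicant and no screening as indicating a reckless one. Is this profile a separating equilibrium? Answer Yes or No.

Under these beliefs, the screening earns rebate 37 and no screening earns rebate 25.
careful: the screening nets 37 − 4 = 33; no screening nets 25. careful prefers the screening.
reckless: the screening nets 37 − 8 = 29; no screening nets 25. reckless would deviate to the screening.
reckless has a profitable deviation, so the profile is not an equilibrium.

No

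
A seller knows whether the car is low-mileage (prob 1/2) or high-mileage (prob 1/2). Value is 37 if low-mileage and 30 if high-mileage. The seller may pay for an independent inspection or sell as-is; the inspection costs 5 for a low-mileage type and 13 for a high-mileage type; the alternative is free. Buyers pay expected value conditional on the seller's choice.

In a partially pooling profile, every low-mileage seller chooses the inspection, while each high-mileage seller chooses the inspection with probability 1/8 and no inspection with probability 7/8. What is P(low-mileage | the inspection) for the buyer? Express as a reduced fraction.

8/9

P(the inspection) = (1/2)·1 + (1/2)·(1/8) = 9/16.
By Bayes' rule, P(low-mileage | the inspection) = (1/2) / (9/16) = 8/9.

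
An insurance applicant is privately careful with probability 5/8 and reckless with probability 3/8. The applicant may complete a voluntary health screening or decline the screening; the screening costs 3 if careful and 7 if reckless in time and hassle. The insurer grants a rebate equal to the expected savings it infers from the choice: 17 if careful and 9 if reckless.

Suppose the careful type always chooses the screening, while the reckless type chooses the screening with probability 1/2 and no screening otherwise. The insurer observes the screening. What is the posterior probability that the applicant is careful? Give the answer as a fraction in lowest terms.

10/13

P(the screening) = (5/8)·1 + (3/8)·(1/2) = 13/16.
By Bayes' rule, P(careful | the screening) = (5/8) / (13/16) = 10/13.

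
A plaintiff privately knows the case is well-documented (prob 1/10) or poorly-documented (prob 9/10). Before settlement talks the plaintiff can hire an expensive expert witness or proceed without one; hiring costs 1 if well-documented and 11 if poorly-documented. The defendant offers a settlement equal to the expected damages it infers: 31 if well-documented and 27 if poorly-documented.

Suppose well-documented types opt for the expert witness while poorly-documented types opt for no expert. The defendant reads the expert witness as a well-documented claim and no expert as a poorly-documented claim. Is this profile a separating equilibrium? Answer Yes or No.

Yes

Under these beliefs, the expert witness earns settlement 31 and no expert earns settlement 27.
well-documented: the expert witness nets 31 − 1 = 30; no expert nets 27. well-documented prefers the expert witness.
poorly-documented: the expert witness nets 31 − 11 = 20; no expert nets 27. poorly-documented prefers no expert.
Neither type deviates, so the separating profile is an equilibrium.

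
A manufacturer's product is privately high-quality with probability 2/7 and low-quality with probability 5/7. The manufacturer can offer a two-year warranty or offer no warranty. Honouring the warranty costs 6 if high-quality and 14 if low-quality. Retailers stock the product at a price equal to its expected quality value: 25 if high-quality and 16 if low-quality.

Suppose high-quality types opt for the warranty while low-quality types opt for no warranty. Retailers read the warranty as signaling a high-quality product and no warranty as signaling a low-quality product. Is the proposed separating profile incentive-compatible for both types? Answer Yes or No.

Under these beliefs, the warranty earns price 25 and no warranty earns price 16.
high-quality: the warranty nets 25 − 6 = 19; no warranty nets 16. high-quality prefers the warranty.
low-quality: the warranty nets 25 − 14 = 11; no warranty nets 16. low-quality prefers no warranty.
Neither type deviates, so the separating profile is an equilibrium.

Yes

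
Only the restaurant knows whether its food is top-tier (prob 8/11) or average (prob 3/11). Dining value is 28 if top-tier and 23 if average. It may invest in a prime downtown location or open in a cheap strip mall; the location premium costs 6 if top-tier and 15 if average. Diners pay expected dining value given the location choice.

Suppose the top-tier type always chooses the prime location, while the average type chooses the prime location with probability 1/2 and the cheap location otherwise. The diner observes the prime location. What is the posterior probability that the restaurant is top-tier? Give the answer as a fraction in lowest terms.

P(the prime location) = (8/11)·1 + (3/11)·(1/2) = 19/22.
By Bayes' rule, P(top-tier | the prime location) = (8/11) / (19/22) = 16/19.

16/19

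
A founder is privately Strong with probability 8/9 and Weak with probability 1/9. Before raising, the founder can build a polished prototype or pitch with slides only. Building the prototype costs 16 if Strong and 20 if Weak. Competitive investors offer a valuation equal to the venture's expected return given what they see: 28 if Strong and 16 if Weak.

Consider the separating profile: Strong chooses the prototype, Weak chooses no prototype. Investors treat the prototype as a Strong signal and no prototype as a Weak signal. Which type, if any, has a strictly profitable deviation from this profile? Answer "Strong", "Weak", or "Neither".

The prototype pays 28; no prototype pays 16.
Strong: assigned the prototype, nets 28 − 16 = 12; deviating to no prototype nets 16.
Weak: assigned no prototype, nets 16; deviating to the prototype nets 28 − 20 = 8.
The Strong type gains 4 by deviating.

Strong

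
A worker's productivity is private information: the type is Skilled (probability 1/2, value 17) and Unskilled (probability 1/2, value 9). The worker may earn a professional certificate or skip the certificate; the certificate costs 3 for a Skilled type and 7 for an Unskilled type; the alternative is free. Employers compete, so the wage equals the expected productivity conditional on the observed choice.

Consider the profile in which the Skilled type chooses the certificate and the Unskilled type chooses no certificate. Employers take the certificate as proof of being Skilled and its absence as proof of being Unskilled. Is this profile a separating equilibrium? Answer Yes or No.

Under these beliefs, the certificate earns wage 17 and no certificate earns wage 9.
Skilled: the certificate nets 17 − 3 = 14; no certificate nets 9. Skilled prefers the certificate.
Unskilled: the certificate nets 17 − 7 = 10; no certificate nets 9. Unskilled would deviate to the certificate.
Unskilled has a profitable deviation, so the profile is not an equilibrium.

No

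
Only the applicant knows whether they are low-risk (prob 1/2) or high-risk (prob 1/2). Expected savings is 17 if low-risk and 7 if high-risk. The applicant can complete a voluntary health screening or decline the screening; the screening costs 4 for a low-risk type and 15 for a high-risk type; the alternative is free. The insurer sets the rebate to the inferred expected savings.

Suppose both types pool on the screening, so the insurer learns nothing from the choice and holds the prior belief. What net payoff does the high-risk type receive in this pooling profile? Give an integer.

-3

Pooled rebate = 1/2·17 + 1/2·7 = 12.
high-risk pays cost 15 for the screening, so net payoff = 12 − 15 = -3.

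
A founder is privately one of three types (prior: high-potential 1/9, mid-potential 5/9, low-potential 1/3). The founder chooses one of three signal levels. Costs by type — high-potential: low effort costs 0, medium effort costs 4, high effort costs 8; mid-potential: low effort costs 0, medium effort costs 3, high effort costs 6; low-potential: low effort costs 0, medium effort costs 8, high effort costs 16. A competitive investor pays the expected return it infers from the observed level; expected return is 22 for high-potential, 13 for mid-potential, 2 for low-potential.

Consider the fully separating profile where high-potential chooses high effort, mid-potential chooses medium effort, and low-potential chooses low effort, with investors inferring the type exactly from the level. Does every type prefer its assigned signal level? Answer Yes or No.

Separating valuations: high effort → 22, medium effort → 13, low effort → 2.
high-potential (assigned high effort): low effort: 2 − 0 = 2; medium effort: 13 − 4 = 9; high effort: 22 − 8 = 14. high-potential stays.
mid-potential (assigned medium effort): low effort: 2 − 0 = 2; medium effort: 13 − 3 = 10; high effort: 22 − 6 = 16. mid-potential prefers high effort.
low-potential (assigned low effort): low effort: 2 − 0 = 2; medium effort: 13 − 8 = 5; high effort: 22 − 16 = 6. low-potential prefers high effort.
At least one type deviates; the separating profile fails.

No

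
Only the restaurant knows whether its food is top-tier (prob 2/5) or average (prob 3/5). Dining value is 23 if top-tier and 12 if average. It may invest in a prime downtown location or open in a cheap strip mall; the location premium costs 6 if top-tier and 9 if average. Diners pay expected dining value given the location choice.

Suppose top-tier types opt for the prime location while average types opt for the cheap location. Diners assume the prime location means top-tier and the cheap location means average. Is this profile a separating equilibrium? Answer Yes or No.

Under these beliefs, the prime location earns price premium 23 and the cheap location earns price premium 12.
top-tier: the prime location nets 23 − 6 = 17; the cheap location nets 12. top-tier prefers the prime location.
average: the prime location nets 23 − 9 = 14; the cheap location nets 12. average would deviate to the prime location.
average has a profitable deviation, so the profile is not an equilibrium.

No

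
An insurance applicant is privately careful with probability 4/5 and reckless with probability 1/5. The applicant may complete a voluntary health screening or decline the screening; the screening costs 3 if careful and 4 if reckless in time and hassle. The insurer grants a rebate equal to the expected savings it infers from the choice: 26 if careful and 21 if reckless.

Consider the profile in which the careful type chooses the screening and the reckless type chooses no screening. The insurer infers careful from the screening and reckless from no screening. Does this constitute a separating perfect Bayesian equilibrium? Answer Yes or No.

No

Under these beliefs, the screening earns rebate 26 and no screening earns rebate 21.
careful: the screening nets 26 − 3 = 23; no screening nets 21. careful prefers the screening.
reckless: the screening nets 26 − 4 = 22; no screening nets 21. reckless would deviate to the screening.
reckless has a profitable deviation, so the profile is not an equilibrium.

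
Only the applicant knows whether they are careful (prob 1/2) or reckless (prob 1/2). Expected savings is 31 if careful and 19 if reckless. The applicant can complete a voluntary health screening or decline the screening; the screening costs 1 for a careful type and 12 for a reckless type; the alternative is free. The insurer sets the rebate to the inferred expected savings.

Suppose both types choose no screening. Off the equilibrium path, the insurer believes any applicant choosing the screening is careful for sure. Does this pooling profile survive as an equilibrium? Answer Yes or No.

On path, the insurer holds the prior and pays 1/2·31 + 1/2·19 = 25. Off path (the screening), believing careful, it pays 31.
careful: no screening nets 25; the screening nets 31 − 1 = 30. careful would deviate.
reckless: no screening nets 25; the screening nets 31 − 12 = 19. reckless stays.
A type deviates, so pooling fails.

No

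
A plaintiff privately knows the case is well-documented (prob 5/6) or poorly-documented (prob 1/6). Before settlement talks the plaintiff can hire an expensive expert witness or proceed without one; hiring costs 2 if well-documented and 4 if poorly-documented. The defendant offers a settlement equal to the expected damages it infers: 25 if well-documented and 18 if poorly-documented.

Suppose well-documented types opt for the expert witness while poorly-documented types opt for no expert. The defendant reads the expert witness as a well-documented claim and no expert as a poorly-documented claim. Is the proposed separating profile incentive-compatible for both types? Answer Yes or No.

Under these beliefs, the expert witness earns settlement 25 and no expert earns settlement 18.
well-documented: the expert witness nets 25 − 2 = 23; no expert nets 18. well-documented prefers the expert witness.
poorly-documented: the expert witness nets 25 − 4 = 21; no expert nets 18. poorly-documented would deviate to the expert witness.
poorly-documented has a profitable deviation, so the profile is not an equilibrium.

No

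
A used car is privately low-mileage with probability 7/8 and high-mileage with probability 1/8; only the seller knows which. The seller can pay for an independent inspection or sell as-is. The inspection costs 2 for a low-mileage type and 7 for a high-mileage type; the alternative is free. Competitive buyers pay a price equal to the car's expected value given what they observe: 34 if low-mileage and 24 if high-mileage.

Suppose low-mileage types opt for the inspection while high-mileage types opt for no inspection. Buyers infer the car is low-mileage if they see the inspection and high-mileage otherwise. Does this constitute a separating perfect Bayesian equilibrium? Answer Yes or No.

No

Under these beliefs, the inspection earns price 34 and no inspection earns price 24.
low-mileage: the inspection nets 34 − 2 = 32; no inspection nets 24. low-mileage prefers the inspection.
high-mileage: the inspection nets 34 − 7 = 27; no inspection nets 24. high-mileage would deviate to the inspection.
high-mileage has a profitable deviation, so the profile is not an equilibrium.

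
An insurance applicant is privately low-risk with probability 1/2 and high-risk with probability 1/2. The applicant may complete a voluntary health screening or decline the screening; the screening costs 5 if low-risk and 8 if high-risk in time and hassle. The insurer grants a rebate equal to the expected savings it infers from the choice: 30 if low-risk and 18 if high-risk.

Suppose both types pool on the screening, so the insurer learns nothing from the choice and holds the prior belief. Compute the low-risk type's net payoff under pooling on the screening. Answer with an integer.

Pooled rebate = 1/2·30 + 1/2·18 = 24.
low-risk pays cost 5 for the screening, so net payoff = 24 − 5 = 19.

19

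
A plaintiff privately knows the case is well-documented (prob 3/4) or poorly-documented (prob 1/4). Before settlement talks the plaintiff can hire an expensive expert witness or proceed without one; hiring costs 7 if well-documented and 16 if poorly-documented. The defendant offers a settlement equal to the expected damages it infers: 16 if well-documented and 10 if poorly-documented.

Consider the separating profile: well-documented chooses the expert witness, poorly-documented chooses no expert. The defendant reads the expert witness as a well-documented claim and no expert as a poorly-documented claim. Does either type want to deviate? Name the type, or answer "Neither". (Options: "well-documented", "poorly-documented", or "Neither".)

well-documented

The expert witness pays 16; no expert pays 10.
well-documented: assigned the expert witness, nets 16 − 7 = 9; deviating to no expert nets 10.
poorly-documented: assigned no expert, nets 10; deviating to the expert witness nets 16 − 16 = 0.
The well-documented type gains 1 by deviating.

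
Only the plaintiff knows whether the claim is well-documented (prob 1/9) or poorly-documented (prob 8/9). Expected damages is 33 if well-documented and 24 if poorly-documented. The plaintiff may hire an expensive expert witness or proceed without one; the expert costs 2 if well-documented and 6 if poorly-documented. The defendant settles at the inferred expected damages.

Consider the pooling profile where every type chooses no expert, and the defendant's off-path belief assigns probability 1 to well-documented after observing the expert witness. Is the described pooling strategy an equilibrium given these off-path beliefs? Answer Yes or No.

On path, the defendant holds the prior and pays 1/9·33 + 8/9·24 = 25. Off path (the expert witness), believing well-documented, it pays 33.
well-documented: no expert nets 25; the expert witness nets 33 − 2 = 31. well-documented would deviate.
poorly-documented: no expert nets 25; the expert witness nets 33 − 6 = 27. poorly-documented would deviate.
A type deviates, so pooling fails.

No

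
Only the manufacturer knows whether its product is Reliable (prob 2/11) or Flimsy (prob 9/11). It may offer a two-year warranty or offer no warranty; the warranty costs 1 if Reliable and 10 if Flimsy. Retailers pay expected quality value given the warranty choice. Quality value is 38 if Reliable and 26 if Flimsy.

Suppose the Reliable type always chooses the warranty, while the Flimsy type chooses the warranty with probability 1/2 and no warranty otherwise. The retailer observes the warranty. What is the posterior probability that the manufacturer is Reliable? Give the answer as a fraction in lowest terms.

4/13

P(the warranty) = (2/11)·1 + (9/11)·(1/2) = 13/22.
By Bayes' rule, P(Reliable | the warranty) = (2/11) / (13/22) = 4/13.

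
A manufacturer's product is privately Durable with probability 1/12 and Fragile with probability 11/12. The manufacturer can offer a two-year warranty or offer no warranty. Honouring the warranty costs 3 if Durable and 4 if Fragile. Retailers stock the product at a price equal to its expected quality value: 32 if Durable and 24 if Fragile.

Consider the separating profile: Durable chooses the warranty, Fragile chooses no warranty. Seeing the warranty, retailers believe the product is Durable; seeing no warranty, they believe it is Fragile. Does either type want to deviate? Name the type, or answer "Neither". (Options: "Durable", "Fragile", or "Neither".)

The warranty pays 32; no warranty pays 24.
Durable: assigned the warranty, nets 32 − 3 = 29; deviating to no warranty nets 24.
Fragile: assigned no warranty, nets 24; deviating to the warranty nets 32 − 4 = 28.
The Fragile type gains 4 by deviating.

Fragile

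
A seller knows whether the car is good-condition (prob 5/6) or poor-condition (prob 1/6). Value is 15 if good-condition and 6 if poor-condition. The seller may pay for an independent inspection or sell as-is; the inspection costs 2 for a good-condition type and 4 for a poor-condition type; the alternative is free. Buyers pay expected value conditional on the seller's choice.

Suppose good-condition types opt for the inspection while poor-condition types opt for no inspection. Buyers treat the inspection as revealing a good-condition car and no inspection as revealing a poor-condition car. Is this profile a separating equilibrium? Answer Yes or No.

No

Under these beliefs, the inspection earns price 15 and no inspection earns price 6.
good-condition: the inspection nets 15 − 2 = 13; no inspection nets 6. good-condition prefers the inspection.
poor-condition: the inspection nets 15 − 4 = 11; no inspection nets 6. poor-condition would deviate to the inspection.
poor-condition has a profitable deviation, so the profile is not an equilibrium.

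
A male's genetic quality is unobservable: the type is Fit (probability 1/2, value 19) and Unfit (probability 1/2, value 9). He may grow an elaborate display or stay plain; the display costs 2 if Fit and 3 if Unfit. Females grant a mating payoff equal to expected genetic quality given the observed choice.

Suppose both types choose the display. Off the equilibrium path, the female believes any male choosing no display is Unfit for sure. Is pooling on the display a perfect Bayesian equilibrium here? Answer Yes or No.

Yes

On path, the female holds the prior and pays 1/2·19 + 1/2·9 = 14. Off path (no display), believing Unfit, it pays 9.
Fit: the display nets 14 − 2 = 12; no display nets 9. Fit stays.
Unfit: the display nets 14 − 3 = 11; no display nets 9. Unfit stays.
No type deviates, so pooling is sustained.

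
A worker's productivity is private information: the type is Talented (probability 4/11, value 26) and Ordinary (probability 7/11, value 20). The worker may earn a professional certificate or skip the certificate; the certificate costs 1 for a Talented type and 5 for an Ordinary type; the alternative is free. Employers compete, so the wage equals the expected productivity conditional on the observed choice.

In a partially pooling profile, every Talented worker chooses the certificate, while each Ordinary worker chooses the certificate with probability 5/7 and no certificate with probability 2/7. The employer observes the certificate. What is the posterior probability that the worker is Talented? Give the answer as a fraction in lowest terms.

4/9

P(the certificate) = (4/11)·1 + (7/11)·(5/7) = 9/11.
By Bayes' rule, P(Talented | the certificate) = (4/11) / (9/11) = 4/9.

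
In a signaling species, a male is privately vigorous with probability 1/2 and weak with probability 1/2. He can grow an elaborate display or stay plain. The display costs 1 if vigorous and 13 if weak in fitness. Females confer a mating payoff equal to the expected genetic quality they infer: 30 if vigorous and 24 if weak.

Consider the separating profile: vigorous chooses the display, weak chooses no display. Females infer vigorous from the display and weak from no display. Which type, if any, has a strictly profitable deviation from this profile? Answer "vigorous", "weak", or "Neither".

The display pays 30; no display pays 24.
vigorous: assigned the display, nets 30 − 1 = 29; deviating to no display nets 24.
weak: assigned no display, nets 24; deviating to the display nets 30 − 13 = 17.
Both types strictly prefer their assigned action; no profitable deviation.

Neither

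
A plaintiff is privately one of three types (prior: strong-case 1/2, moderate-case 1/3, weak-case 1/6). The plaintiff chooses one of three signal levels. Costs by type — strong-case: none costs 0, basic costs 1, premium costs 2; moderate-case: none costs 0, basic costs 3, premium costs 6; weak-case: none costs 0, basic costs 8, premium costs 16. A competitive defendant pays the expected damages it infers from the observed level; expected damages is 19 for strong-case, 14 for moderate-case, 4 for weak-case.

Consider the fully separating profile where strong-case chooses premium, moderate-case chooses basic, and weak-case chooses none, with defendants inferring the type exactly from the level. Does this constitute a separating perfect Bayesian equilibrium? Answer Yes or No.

No

Separating settlements: premium → 19, basic → 14, none → 4.
strong-case (assigned premium): none: 4 − 0 = 4; basic: 14 − 1 = 13; premium: 19 − 2 = 17. strong-case stays.
moderate-case (assigned basic): none: 4 − 0 = 4; basic: 14 − 3 = 11; premium: 19 − 6 = 13. moderate-case prefers premium.
weak-case (assigned none): none: 4 − 0 = 4; basic: 14 − 8 = 6; premium: 19 − 16 = 3. weak-case prefers basic.
At least one type deviates; the separating profile fails.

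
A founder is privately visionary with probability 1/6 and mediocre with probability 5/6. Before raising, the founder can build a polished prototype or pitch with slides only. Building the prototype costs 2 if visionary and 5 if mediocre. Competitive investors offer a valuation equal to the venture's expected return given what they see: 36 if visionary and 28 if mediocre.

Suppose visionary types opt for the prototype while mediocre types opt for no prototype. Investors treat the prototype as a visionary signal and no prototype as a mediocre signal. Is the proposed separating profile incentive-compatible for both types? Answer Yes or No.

No

Under these beliefs, the prototype earns valuation 36 and no prototype earns valuation 28.
visionary: the prototype nets 36 − 2 = 34; no prototype nets 28. visionary prefers the prototype.
mediocre: the prototype nets 36 − 5 = 31; no prototype nets 28. mediocre would deviate to the prototype.
mediocre has a profitable deviation, so the profile is not an equilibrium.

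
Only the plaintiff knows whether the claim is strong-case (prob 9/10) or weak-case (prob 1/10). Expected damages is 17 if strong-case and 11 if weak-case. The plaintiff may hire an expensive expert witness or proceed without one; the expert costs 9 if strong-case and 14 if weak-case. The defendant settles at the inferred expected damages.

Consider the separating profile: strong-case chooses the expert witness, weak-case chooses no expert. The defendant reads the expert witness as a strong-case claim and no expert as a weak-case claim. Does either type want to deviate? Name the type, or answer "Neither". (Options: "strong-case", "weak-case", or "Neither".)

strong-case

The expert witness pays 17; no expert pays 11.
strong-case: assigned the expert witness, nets 17 − 9 = 8; deviating to no expert nets 11.
weak-case: assigned no expert, nets 11; deviating to the expert witness nets 17 − 14 = 3.
The strong-case type gains 3 by deviating.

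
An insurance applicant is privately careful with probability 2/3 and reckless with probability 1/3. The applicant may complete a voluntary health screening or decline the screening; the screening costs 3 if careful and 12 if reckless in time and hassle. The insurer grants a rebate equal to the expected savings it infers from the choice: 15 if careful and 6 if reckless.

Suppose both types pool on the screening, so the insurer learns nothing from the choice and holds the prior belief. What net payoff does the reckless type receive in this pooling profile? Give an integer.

0

Pooled rebate = 2/3·15 + 1/3·6 = 12.
reckless pays cost 12 for the screening, so net payoff = 12 − 12 = 0.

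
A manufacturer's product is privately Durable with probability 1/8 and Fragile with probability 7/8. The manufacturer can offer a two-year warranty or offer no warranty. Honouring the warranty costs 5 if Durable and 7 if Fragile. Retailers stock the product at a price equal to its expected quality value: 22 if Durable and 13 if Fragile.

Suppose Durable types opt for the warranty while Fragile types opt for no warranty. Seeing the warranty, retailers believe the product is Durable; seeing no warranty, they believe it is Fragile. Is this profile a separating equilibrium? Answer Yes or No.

No

Under these beliefs, the warranty earns price 22 and no warranty earns price 13.
Durable: the warranty nets 22 − 5 = 17; no warranty nets 13. Durable prefers the warranty.
Fragile: the warranty nets 22 − 7 = 15; no warranty nets 13. Fragile would deviate to the warranty.
Fragile has a profitable deviation, so the profile is not an equilibrium.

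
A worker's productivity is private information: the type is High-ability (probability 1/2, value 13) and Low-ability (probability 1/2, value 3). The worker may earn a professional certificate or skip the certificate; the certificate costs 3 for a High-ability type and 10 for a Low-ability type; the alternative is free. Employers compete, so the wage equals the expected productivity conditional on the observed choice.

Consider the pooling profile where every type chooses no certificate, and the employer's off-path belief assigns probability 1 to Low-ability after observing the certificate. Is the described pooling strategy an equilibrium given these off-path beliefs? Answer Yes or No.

On path, the employer holds the prior and pays 1/2·13 + 1/2·3 = 8. Off path (the certificate), believing Low-ability, it pays 3.
High-ability: no certificate nets 8; the certificate nets 3 − 3 = 0. High-ability stays.
Low-ability: no certificate nets 8; the certificate nets 3 − 10 = -7. Low-ability stays.
No type deviates, so pooling is sustained.

Yes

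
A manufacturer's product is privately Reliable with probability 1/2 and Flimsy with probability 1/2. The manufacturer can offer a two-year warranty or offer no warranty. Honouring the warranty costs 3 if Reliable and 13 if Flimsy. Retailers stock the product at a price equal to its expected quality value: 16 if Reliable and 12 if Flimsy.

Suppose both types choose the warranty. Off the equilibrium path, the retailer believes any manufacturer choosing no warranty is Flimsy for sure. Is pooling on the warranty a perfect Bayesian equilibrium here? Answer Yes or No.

No

On path, the retailer holds the prior and pays 1/2·16 + 1/2·12 = 14. Off path (no warranty), believing Flimsy, it pays 12.
Reliable: the warranty nets 14 − 3 = 11; no warranty nets 12. Reliable would deviate.
Flimsy: the warranty nets 14 − 13 = 1; no warranty nets 12. Flimsy would deviate.
A type deviates, so pooling fails.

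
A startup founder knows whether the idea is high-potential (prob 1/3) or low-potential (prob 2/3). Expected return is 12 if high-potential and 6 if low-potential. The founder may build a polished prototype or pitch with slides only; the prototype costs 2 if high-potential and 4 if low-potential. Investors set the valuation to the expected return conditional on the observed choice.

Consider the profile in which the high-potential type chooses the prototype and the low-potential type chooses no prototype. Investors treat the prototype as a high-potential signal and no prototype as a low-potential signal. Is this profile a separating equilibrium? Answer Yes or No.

Under these beliefs, the prototype earns valuation 12 and no prototype earns valuation 6.
high-potential: the prototype nets 12 − 2 = 10; no prototype nets 6. high-potential prefers the prototype.
low-potential: the prototype nets 12 − 4 = 8; no prototype nets 6. low-potential would deviate to the prototype.
low-potential has a profitable deviation, so the profile is not an equilibrium.

No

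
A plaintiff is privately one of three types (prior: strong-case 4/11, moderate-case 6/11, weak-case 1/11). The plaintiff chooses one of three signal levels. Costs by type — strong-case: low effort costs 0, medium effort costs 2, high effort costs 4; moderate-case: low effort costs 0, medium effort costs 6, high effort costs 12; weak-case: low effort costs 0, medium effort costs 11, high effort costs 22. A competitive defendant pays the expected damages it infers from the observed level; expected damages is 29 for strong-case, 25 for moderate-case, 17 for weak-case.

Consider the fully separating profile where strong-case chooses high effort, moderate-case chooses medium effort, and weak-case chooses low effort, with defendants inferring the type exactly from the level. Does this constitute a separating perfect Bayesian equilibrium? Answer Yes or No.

Separating settlements: high effort → 29, medium effort → 25, low effort → 17.
strong-case (assigned high effort): low effort: 17 − 0 = 17; medium effort: 25 − 2 = 23; high effort: 29 − 4 = 25. strong-case stays.
moderate-case (assigned medium effort): low effort: 17 − 0 = 17; medium effort: 25 − 6 = 19; high effort: 29 − 12 = 17. moderate-case stays.
weak-case (assigned low effort): low effort: 17 − 0 = 17; medium effort: 25 − 11 = 14; high effort: 29 − 22 = 7. weak-case stays.
Every type prefers its assigned level; separation holds.

Yes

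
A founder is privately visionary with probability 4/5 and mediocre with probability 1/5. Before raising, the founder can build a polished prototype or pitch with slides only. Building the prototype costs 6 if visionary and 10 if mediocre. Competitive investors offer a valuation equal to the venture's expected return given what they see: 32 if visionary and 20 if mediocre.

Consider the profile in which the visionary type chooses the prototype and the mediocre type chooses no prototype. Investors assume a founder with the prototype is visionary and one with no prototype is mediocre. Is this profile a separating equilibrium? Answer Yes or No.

Under these beliefs, the prototype earns valuation 32 and no prototype earns valuation 20.
visionary: the prototype nets 32 − 6 = 26; no prototype nets 20. visionary prefers the prototype.
mediocre: the prototype nets 32 − 10 = 22; no prototype nets 20. mediocre would deviate to the prototype.
mediocre has a profitable deviation, so the profile is not an equilibrium.

No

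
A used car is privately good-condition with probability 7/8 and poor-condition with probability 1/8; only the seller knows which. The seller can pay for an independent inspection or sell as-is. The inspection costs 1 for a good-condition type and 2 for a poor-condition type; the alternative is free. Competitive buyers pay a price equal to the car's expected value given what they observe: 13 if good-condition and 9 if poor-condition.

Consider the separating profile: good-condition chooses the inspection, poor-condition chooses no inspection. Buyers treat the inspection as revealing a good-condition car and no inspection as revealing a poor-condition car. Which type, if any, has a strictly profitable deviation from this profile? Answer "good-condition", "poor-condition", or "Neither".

poor-condition

The inspection pays 13; no inspection pays 9.
good-condition: assigned the inspection, nets 13 − 1 = 12; deviating to no inspection nets 9.
poor-condition: assigned no inspection, nets 9; deviating to the inspection nets 13 − 2 = 11.
The poor-condition type gains 2 by deviating.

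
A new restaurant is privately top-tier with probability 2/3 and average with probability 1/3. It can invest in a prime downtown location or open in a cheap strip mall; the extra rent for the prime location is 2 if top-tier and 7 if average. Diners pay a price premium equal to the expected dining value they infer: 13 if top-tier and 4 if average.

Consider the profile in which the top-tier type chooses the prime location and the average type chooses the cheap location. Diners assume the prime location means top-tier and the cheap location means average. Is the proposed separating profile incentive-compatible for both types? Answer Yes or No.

No

Under these beliefs, the prime location earns price premium 13 and the cheap location earns price premium 4.
top-tier: the prime location nets 13 − 2 = 11; the cheap location nets 4. top-tier prefers the prime location.
average: the prime location nets 13 − 7 = 6; the cheap location nets 4. average would deviate to the prime location.
average has a profitable deviation, so the profile is not an equilibrium.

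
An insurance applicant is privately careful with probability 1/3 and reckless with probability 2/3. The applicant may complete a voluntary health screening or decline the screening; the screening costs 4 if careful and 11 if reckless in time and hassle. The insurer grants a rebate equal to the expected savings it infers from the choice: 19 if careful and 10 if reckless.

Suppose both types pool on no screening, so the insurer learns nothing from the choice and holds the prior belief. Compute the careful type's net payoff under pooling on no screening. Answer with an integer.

Pooled rebate = 1/3·19 + 2/3·10 = 13.
careful pays no cost for no screening, so net payoff = 13.

13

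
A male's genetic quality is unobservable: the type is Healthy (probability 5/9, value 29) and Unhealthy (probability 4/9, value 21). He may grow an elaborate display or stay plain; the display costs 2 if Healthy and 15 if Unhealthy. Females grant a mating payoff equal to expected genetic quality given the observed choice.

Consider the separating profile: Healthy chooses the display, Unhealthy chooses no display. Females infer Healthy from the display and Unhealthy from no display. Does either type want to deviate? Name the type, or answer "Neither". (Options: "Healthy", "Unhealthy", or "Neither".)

The display pays 29; no display pays 21.
Healthy: assigned the display, nets 29 − 2 = 27; deviating to no display nets 21.
Unhealthy: assigned no display, nets 21; deviating to the display nets 29 − 15 = 14.
Both types strictly prefer their assigned action; no profitable deviation.

Neither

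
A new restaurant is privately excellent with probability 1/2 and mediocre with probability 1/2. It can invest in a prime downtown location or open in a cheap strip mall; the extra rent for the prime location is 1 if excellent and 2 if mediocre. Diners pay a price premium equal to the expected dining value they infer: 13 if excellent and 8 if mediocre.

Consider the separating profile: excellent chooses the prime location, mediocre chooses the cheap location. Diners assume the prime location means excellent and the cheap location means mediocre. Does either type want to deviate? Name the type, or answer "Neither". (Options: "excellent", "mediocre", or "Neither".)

mediocre

The prime location pays 13; the cheap location pays 8.
excellent: assigned the prime location, nets 13 − 1 = 12; deviating to the cheap location nets 8.
mediocre: assigned the cheap location, nets 8; deviating to the prime location nets 13 − 2 = 11.
The mediocre type gains 3 by deviating.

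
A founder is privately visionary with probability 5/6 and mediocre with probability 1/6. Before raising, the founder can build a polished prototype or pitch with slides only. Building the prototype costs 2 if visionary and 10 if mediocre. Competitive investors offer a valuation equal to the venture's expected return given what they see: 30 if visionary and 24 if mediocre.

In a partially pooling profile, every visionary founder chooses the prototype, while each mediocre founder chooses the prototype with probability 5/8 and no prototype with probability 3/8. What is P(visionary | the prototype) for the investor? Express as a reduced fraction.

8/9

P(the prototype) = (5/6)·1 + (1/6)·(5/8) = 15/16.
By Bayes' rule, P(visionary | the prototype) = (5/6) / (15/16) = 8/9.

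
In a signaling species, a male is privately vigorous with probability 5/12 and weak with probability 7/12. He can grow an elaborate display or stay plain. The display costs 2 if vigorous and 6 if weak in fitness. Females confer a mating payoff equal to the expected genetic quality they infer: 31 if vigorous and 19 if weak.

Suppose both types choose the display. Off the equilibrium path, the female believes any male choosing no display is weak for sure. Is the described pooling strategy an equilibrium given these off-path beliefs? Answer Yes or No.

No

On path, the female holds the prior and pays 5/12·31 + 7/12·19 = 24. Off path (no display), believing weak, it pays 19.
vigorous: the display nets 24 − 2 = 22; no display nets 19. vigorous stays.
weak: the display nets 24 − 6 = 18; no display nets 19. weak would deviate.
A type deviates, so pooling fails.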